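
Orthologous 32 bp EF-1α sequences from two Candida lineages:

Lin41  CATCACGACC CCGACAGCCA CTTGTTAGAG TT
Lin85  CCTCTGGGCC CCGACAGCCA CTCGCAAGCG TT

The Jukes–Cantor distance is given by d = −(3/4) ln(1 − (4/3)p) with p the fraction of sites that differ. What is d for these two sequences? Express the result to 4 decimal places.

Mismatches occur at site 2 (A↔C), site 5 (A↔T), site 6 (C↔G), site 8 (A↔G), site 23 (T↔C), site 25 (T↔C), site 26 (T↔A), site 29 (A↔C).
p = 8/32 = 0.250000.
d = −0.75 · ln(1 − (4/3)·0.250000) = −0.75 · ln(0.666667) = −0.75 · (-0.405465) = 0.3041.

0.3041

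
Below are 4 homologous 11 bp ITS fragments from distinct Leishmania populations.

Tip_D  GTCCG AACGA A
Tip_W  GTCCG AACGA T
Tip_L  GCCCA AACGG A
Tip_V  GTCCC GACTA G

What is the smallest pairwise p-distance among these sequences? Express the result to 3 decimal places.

Pairwise Hamming distances:
  Tip_D vs Tip_W: 1
  Tip_D vs Tip_L: 3
  Tip_D vs Tip_V: 4
  Tip_W vs Tip_L: 4
  Tip_W vs Tip_V: 4
  Tip_L vs Tip_V: 6
The smallest is 1 mismatch, between Tip_D and Tip_W; p = 1/11 = 0.091.

0.091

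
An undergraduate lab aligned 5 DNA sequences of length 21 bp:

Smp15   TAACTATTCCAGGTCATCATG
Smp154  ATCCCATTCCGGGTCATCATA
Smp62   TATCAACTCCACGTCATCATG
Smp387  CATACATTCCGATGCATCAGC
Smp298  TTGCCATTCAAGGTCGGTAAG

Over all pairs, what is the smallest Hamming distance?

4

Pairwise Hamming distances:
  Smp15 vs Smp154: 6
  Smp15 vs Smp62: 4
  Smp15 vs Smp387: 10
  Smp15 vs Smp298: 8
  Smp154 vs Smp62: 8
  Smp154 vs Smp387: 9
  Smp154 vs Smp298: 9
  Smp62 vs Smp387: 10
  Smp62 vs Smp298: 10
  Smp387 vs Smp298: 14
The smallest is 4, between Smp15 and Smp62.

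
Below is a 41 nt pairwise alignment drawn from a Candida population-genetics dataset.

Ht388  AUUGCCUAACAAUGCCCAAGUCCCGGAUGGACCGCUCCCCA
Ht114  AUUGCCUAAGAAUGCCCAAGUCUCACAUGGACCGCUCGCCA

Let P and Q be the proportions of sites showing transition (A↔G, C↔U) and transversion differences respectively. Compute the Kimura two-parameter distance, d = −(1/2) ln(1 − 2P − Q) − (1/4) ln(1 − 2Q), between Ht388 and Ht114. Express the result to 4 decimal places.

0.1332

Differing sites — 10:C/G (Tv); 23:C/U (Ti); 25:G/A (Ti); 26:G/C (Tv); 38:C/G (Tv).
Of the 5 differences, 2 transitions and 3 transversions over 41 sites: P = 2/41 = 0.048780, Q = 3/41 = 0.073171.
d = −0.5·ln(0.829269) − 0.25·ln(0.853658) = −0.5·(-0.187211) − 0.25·(-0.158225) = 0.1332.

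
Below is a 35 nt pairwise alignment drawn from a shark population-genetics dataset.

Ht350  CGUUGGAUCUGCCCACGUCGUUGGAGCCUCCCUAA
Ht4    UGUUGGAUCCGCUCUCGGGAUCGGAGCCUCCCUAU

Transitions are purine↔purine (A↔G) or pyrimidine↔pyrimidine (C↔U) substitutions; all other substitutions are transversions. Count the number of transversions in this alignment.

Differing sites — 1:C/U (Ti); 10:U/C (Ti); 13:C/U (Ti); 15:A/U (Tv); 18:U/G (Tv); 19:C/G (Tv); 20:G/A (Ti); 22:U/C (Ti); 35:A/U (Tv).
Of the 9 differences, 5 transitions and 4 transversions, so the answer is 4.

4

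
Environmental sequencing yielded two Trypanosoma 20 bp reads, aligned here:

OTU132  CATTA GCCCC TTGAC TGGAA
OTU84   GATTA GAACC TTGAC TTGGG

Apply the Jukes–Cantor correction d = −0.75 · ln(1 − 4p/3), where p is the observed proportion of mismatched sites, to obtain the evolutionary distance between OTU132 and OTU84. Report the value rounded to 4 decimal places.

0.3831

The sequences differ at positions 1 (C/G), 7 (C/A), 8 (C/A), 17 (G/T), 19 (A/G), 20 (A/G).
p = 6/20 = 0.300000.
d = −0.75 · ln(1 − (4/3)·0.300000) = −0.75 · ln(0.600000) = −0.75 · (-0.510826) = 0.3831.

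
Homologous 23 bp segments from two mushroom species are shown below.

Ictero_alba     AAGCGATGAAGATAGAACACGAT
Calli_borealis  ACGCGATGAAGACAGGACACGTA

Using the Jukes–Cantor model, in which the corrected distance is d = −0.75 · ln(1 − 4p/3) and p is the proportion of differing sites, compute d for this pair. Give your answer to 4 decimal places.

Differing sites — 2:A/C; 13:T/C; 16:A/G; 22:A/T; 23:T/A.
p = 5/23 = 0.217391.
d = −0.75 · ln(1 − (4/3)·0.217391) = −0.75 · ln(0.710145) = −0.75 · (-0.342286) = 0.2567.

0.2567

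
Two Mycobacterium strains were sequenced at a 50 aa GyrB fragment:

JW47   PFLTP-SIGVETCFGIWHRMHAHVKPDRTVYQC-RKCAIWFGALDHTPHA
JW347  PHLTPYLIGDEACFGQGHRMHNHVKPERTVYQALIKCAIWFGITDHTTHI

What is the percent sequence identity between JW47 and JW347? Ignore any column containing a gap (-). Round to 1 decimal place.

Excluding the 2 gap columns leaves 48 comparable sites.
Mismatches occur at site 2 (F/H), site 7 (S/L), site 10 (V/D), site 12 (T/A), site 16 (I/Q), site 17 (W/G), site 22 (A/N), site 27 (D/E), site 33 (C/A), site 35 (R/I), site 43 (A/I), site 44 (L/T), site 48 (P/T), site 50 (A/I).
34 of the 48 comparable sites match, so the percent identity is 34/48 × 100 = 70.8%.

70.8%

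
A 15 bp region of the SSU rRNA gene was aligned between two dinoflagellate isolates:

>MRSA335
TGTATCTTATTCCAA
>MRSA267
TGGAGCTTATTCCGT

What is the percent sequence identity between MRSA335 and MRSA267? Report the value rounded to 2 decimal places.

The sequences differ at positions 3 (T/G), 5 (T/G), 14 (A/G), 15 (A/T).
11 of the 15 sites match, so the percent identity is 11/15 × 100 = 73.33%.

73.33%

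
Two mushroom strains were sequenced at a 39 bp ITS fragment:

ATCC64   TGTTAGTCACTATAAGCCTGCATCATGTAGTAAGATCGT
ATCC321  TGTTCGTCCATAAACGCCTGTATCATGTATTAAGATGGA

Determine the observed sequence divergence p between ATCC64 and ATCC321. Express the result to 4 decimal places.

Differing sites — 5:A/C; 9:A/C; 10:C/A; 13:T/A; 15:A/C; 21:C/T; 30:G/T; 37:C/G; 39:T/A.
There are 9 differences over 39 sites, so p = 9/39 = 0.2308.

0.2308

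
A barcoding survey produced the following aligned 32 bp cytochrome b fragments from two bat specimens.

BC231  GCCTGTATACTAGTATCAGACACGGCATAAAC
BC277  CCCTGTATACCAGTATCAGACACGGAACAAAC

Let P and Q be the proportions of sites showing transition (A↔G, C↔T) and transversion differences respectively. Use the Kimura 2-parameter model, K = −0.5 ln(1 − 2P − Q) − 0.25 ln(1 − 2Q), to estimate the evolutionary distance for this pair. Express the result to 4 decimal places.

0.1372

Mismatches occur at site 1 (G↔C, transversion), site 11 (T↔C, transition), site 26 (C↔A, transversion), site 28 (T↔C, transition).
Of the 4 differences, 2 transitions and 2 transversions over 32 sites: P = 2/32 = 0.062500, Q = 2/32 = 0.062500.
d = −0.5·ln(0.812500) − 0.25·ln(0.875000) = −0.5·(-0.207639) − 0.25·(-0.133531) = 0.1372.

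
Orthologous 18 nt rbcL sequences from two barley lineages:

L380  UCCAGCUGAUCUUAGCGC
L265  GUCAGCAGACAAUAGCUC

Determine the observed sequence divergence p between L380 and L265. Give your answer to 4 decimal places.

0.3889

Differing sites — 1:U/G; 2:C/U; 7:U/A; 10:U/C; 11:C/A; 12:U/A; 17:G/U.
There are 7 differences over 18 sites, so p = 7/18 = 0.3889.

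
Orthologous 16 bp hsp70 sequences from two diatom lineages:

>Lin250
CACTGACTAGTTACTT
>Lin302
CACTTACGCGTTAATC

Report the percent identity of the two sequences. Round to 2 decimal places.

68.75%

The sequences differ at positions 5 (G/T), 8 (T/G), 9 (A/C), 14 (C/A), 16 (T/C).
11 of the 16 sites match, so the percent identity is 11/16 × 100 = 68.75%.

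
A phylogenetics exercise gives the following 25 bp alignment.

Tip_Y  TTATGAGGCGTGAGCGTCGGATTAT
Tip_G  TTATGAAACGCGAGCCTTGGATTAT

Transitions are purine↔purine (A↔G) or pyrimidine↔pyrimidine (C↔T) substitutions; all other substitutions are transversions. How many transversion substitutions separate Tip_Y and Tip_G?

Differing sites — 7:G/A (Ti); 8:G/A (Ti); 11:T/C (Ti); 16:G/C (Tv); 18:C/T (Ti).
Of the 5 differences, 4 transitions and 1 transversion, so the answer is 1.

1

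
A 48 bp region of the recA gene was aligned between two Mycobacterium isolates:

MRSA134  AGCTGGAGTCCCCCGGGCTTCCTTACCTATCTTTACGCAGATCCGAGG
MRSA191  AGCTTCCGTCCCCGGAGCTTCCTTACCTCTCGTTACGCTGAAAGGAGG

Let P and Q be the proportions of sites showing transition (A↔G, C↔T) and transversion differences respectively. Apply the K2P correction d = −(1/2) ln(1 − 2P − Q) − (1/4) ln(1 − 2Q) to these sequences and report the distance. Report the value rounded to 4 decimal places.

Mismatches occur at site 5 (G→T, transversion), site 6 (G→C, transversion), site 7 (A→C, transversion), site 14 (C→G, transversion), site 16 (G→A, transition), site 29 (A→C, transversion), site 32 (T→G, transversion), site 39 (A→T, transversion), site 42 (T→A, transversion), site 43 (C→A, transversion), site 44 (C→G, transversion).
Of the 11 differences, 1 transition and 10 transversions over 48 sites: P = 1/48 = 0.020833, Q = 10/48 = 0.208333.
d = −0.5·ln(0.750001) − 0.25·ln(0.583334) = −0.5·(-0.287681) − 0.25·(-0.538995) = 0.2786.

0.2786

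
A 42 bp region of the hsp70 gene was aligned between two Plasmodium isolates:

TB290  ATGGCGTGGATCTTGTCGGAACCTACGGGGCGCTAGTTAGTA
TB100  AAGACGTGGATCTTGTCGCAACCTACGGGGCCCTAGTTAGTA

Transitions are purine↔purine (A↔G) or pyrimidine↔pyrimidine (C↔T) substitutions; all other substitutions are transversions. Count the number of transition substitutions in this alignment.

Differing sites — 2:T/A (Tv); 4:G/A (Ti); 19:G/C (Tv); 32:G/C (Tv).
Of the 4 differences, 1 transition and 3 transversions, so the answer is 1.

1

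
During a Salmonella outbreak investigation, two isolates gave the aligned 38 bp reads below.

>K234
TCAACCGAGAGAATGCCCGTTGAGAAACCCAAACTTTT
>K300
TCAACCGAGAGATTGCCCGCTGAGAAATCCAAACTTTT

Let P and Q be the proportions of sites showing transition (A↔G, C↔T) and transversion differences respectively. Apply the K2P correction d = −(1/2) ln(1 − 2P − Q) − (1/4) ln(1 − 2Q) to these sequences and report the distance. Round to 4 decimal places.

0.0841

The sequences differ at positions 13 (A/T, transversion), 20 (T/C, transition), 28 (C/T, transition).
Of the 3 differences, 2 transitions and 1 transversion over 38 sites: P = 2/38 = 0.052632, Q = 1/38 = 0.026316.
d = −0.5·ln(0.868420) − 0.25·ln(0.947368) = −0.5·(-0.141080) − 0.25·(-0.054068) = 0.0841.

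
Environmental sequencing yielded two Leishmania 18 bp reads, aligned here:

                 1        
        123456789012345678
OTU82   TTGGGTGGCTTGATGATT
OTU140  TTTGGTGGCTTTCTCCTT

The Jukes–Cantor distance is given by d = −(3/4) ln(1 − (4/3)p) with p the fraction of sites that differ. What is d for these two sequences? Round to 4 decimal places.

0.3470

The sequences differ at positions 3 (G/T), 12 (G/T), 13 (A/C), 15 (G/C), 16 (A/C).
p = 5/18 = 0.277778.
d = −0.75 · ln(1 − (4/3)·0.277778) = −0.75 · ln(0.629629) = −0.75 · (-0.462625) = 0.3470.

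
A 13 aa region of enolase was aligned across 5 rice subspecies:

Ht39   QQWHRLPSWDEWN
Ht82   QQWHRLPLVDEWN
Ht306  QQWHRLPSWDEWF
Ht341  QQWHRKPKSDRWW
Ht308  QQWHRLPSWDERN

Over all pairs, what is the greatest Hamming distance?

Pairwise Hamming distances:
  Ht39 vs Ht82: 2
  Ht39 vs Ht306: 1
  Ht39 vs Ht341: 5
  Ht39 vs Ht308: 1
  Ht82 vs Ht306: 3
  Ht82 vs Ht341: 5
  Ht82 vs Ht308: 3
  Ht306 vs Ht341: 5
  Ht306 vs Ht308: 2
  Ht341 vs Ht308: 6
The largest is 6, between Ht341 and Ht308.

6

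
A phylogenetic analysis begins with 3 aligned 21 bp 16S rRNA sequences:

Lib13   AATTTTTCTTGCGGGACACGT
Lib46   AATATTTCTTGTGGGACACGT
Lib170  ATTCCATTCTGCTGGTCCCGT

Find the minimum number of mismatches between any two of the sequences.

2

Pairwise Hamming distances:
  Lib13 vs Lib46: 2
  Lib13 vs Lib170: 9
  Lib46 vs Lib170: 10
The smallest is 2, between Lib13 and Lib46.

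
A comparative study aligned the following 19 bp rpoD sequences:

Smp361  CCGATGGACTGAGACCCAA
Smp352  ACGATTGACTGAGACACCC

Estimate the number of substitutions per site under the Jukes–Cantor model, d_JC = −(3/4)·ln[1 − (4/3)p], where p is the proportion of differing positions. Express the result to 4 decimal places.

Differing sites — 1:C/A; 6:G/T; 16:C/A; 18:A/C; 19:A/C.
p = 5/19 = 0.263158.
d = −0.75 · ln(1 − (4/3)·0.263158) = −0.75 · ln(0.649123) = −0.75 · (-0.432133) = 0.3241.

0.3241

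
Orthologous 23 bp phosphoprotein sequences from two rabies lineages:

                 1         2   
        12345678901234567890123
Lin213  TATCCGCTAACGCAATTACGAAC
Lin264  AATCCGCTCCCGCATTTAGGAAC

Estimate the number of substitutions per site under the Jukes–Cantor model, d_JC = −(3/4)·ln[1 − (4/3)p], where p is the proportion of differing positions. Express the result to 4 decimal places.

0.2567

The sequences differ at positions 1 (T/A), 9 (A/C), 10 (A/C), 15 (A/T), 19 (C/G).
p = 5/23 = 0.217391.
d = −0.75 · ln(1 − (4/3)·0.217391) = −0.75 · ln(0.710145) = −0.75 · (-0.342286) = 0.2567.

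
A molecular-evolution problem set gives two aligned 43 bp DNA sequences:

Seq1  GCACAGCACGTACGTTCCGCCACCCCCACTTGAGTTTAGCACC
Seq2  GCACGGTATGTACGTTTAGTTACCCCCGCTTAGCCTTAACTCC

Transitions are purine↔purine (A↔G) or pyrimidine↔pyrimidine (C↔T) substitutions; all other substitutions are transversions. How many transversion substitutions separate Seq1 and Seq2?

Differing sites — 5:A/G (Ti); 7:C/T (Ti); 9:C/T (Ti); 17:C/T (Ti); 18:C/A (Tv); 20:C/T (Ti); 21:C/T (Ti); 28:A/G (Ti); 32:G/A (Ti); 33:A/G (Ti); 34:G/C (Tv); 35:T/C (Ti); 39:G/A (Ti); 41:A/T (Tv).
Of the 14 differences, 11 transitions and 3 transversions, so the answer is 3.

3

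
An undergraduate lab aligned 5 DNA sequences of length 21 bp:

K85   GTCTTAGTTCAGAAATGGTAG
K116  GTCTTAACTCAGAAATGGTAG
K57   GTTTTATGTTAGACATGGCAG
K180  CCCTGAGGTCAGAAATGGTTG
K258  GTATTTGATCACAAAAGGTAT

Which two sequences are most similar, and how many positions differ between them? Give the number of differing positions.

Pairwise Hamming distances:
  K85 vs K116: 2
  K85 vs K57: 6
  K85 vs K180: 5
  K85 vs K258: 6
  K116 vs K57: 6
  K116 vs K180: 6
  K116 vs K258: 7
  K57 vs K180: 9
  K57 vs K258: 10
  K180 vs K258: 10
The smallest is 2, between K85 and K116.

2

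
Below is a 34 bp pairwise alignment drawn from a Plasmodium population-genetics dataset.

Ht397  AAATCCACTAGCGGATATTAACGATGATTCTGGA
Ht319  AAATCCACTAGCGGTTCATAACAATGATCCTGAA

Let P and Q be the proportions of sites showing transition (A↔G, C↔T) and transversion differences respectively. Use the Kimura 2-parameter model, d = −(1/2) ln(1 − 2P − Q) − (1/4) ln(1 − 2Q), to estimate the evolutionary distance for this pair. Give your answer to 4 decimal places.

The sequences differ at positions 15 (A/T, transversion), 17 (A/C, transversion), 18 (T/A, transversion), 23 (G/A, transition), 29 (T/C, transition), 33 (G/A, transition).
Of the 6 differences, 3 transitions and 3 transversions over 34 sites: P = 3/34 = 0.088235, Q = 3/34 = 0.088235.
d = −0.5·ln(0.735295) − 0.25·ln(0.823530) = −0.5·(-0.307483) − 0.25·(-0.194155) = 0.2023.

0.2023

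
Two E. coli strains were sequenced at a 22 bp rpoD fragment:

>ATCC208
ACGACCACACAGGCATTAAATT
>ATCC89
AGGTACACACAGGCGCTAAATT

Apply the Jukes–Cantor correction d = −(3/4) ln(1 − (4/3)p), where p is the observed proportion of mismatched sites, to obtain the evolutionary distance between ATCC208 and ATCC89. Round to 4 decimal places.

The sequences differ at positions 2 (C/G), 4 (A/T), 5 (C/A), 15 (A/G), 16 (T/C).
p = 5/22 = 0.227273.
d = −0.75 · ln(1 − (4/3)·0.227273) = −0.75 · ln(0.696969) = −0.75 · (-0.361014) = 0.2708.

0.2708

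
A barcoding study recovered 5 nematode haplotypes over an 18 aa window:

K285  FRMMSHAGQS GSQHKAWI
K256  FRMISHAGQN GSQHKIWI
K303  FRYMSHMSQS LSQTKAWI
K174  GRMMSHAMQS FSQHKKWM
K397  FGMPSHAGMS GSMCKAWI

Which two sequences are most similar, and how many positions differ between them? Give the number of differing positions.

Pairwise Hamming distances:
  K285 vs K256: 3
  K285 vs K303: 5
  K285 vs K174: 5
  K285 vs K397: 5
  K256 vs K303: 8
  K256 vs K174: 7
  K256 vs K397: 7
  K303 vs K174: 8
  K303 vs K397: 9
  K174 vs K397: 10
The smallest is 3, between K285 and K256.

3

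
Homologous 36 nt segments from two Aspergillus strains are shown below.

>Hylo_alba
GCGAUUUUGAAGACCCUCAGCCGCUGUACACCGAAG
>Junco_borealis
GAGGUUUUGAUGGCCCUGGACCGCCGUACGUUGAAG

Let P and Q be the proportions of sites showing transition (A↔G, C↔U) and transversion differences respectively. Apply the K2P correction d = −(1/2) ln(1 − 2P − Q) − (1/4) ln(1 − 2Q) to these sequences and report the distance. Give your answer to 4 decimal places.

0.4207

Differing sites — 2:C/A (Tv); 4:A/G (Ti); 11:A/U (Tv); 13:A/G (Ti); 18:C/G (Tv); 19:A/G (Ti); 20:G/A (Ti); 25:U/C (Ti); 30:A/G (Ti); 31:C/U (Ti); 32:C/U (Ti).
Of the 11 differences, 8 transitions and 3 transversions over 36 sites: P = 8/36 = 0.222222, Q = 3/36 = 0.083333.
d = −0.5·ln(0.472223) − 0.25·ln(0.833334) = −0.5·(-0.750304) − 0.25·(-0.182321) = 0.4207.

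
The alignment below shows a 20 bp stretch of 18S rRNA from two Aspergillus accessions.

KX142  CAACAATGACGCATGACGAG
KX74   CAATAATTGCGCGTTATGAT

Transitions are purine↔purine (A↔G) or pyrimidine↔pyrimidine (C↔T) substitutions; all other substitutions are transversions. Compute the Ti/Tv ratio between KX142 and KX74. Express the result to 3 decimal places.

The sequences differ at positions 4 (C/T, transition), 8 (G/T, transversion), 9 (A/G, transition), 13 (A/G, transition), 15 (G/T, transversion), 17 (C/T, transition), 20 (G/T, transversion).
Of the 7 differences, 4 transitions and 3 transversions, so Ti/Tv = 4/3 = 1.333.

1.333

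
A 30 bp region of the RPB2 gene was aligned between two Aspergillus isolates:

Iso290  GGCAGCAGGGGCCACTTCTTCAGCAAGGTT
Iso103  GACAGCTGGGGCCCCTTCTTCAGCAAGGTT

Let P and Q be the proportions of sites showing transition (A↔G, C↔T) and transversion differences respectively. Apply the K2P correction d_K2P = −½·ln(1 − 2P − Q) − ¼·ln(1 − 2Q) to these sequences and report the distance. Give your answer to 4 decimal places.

Mismatches occur at site 2 (G→A, transition), site 7 (A→T, transversion), site 14 (A→C, transversion).
Of the 3 differences, 1 transition and 2 transversions over 30 sites: P = 1/30 = 0.033333, Q = 2/30 = 0.066667.
d = −0.5·ln(0.866667) − 0.25·ln(0.866666) = −0.5·(-0.143100) − 0.25·(-0.143102) = 0.1073.

0.1073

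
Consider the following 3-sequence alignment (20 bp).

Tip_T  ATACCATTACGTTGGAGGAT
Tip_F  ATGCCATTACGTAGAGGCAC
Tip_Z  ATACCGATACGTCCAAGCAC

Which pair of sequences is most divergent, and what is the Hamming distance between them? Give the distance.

Pairwise Hamming distances:
  Tip_T vs Tip_F: 6
  Tip_T vs Tip_Z: 7
  Tip_F vs Tip_Z: 6
The largest is 7, between Tip_T and Tip_Z.

7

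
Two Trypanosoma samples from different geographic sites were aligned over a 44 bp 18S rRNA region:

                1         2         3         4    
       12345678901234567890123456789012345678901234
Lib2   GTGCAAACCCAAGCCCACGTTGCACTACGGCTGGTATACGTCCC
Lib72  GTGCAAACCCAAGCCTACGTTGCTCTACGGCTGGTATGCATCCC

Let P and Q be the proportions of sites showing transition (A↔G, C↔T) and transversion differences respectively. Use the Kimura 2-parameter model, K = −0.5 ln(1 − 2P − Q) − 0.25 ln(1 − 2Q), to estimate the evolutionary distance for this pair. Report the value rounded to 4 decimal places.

0.0983

Mismatches occur at site 16 (C→T, transition), site 24 (A→T, transversion), site 38 (A→G, transition), site 40 (G→A, transition).
Of the 4 differences, 3 transitions and 1 transversion over 44 sites: P = 3/44 = 0.068182, Q = 1/44 = 0.022727.
d = −0.5·ln(0.840909) − 0.25·ln(0.954546) = −0.5·(-0.173272) − 0.25·(-0.046519) = 0.0983.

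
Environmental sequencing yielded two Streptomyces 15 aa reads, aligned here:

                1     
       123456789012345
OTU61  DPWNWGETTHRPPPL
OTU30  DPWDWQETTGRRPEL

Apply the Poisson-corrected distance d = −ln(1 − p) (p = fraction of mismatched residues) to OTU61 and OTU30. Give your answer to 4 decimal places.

Mismatches occur at site 4 (N→D), site 6 (G→Q), site 10 (H→G), site 12 (P→R), site 14 (P→E).
p = 5/15 = 0.333333.
d = −ln(1 − 0.333333) = −ln(0.666667) = 0.4055.

0.4055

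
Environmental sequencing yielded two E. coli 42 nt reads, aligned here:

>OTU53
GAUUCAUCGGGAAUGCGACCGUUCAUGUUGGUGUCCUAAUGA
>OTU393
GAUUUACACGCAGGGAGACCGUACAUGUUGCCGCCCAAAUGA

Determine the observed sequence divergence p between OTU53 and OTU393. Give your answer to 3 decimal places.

The sequences differ at positions 5 (C/U), 7 (U/C), 8 (C/A), 9 (G/C), 11 (G/C), 13 (A/G), 14 (U/G), 16 (C/A), 23 (U/A), 31 (G/C), 32 (U/C), 34 (U/C), 37 (U/A).
There are 13 differences over 42 sites, so p = 13/42 = 0.310.

0.310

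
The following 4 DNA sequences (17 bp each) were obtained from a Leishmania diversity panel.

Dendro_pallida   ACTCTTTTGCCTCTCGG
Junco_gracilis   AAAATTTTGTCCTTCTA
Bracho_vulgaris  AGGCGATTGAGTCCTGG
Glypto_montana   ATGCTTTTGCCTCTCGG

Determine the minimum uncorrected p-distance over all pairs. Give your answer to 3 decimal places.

Pairwise Hamming distances:
  Dendro_pallida vs Junco_gracilis: 8
  Dendro_pallida vs Bracho_vulgaris: 8
  Dendro_pallida vs Glypto_montana: 2
  Junco_gracilis vs Bracho_vulgaris: 13
  Junco_gracilis vs Glypto_montana: 8
  Bracho_vulgaris vs Glypto_montana: 7
The smallest is 2 mismatches, between Dendro_pallida and Glypto_montana; p = 2/17 = 0.118.

0.118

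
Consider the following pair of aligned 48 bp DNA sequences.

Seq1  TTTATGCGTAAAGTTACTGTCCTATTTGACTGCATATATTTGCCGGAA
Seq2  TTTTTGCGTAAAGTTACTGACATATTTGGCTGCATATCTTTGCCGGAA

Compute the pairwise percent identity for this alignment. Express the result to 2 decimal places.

89.58%

The sequences differ at positions 4 (A/T), 20 (T/A), 22 (C/A), 29 (A/G), 38 (A/C).
43 of the 48 sites match, so the percent identity is 43/48 × 100 = 89.58%.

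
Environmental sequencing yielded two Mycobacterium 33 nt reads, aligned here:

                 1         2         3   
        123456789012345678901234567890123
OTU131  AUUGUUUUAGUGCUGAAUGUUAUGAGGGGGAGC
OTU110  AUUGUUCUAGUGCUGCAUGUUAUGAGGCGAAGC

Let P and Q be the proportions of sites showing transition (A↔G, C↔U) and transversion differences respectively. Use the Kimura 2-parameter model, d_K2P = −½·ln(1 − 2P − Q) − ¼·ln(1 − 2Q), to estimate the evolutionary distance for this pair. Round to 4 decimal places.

Differing sites — 7:U/C (Ti); 16:A/C (Tv); 28:G/C (Tv); 30:G/A (Ti).
Of the 4 differences, 2 transitions and 2 transversions over 33 sites: P = 2/33 = 0.060606, Q = 2/33 = 0.060606.
d = −0.5·ln(0.818182) − 0.25·ln(0.878788) = −0.5·(-0.200670) − 0.25·(-0.129212) = 0.1326.

0.1326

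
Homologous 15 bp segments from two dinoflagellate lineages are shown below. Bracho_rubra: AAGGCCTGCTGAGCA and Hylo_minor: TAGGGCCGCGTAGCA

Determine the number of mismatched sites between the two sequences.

The sequences differ at positions 1 (A/T), 5 (C/G), 7 (T/C), 10 (T/G), 11 (G/T).
That gives 5 mismatches out of 15 aligned sites, so the Hamming distance is 5.

5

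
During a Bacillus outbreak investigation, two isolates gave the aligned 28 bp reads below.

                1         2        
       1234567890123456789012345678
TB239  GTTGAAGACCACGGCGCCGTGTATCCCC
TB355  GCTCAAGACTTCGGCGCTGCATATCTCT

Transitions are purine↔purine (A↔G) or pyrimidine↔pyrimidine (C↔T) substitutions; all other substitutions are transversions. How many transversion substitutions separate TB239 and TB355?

2

The sequences differ at positions 2 (T/C, transition), 4 (G/C, transversion), 10 (C/T, transition), 11 (A/T, transversion), 18 (C/T, transition), 20 (T/C, transition), 21 (G/A, transition), 26 (C/T, transition), 28 (C/T, transition).
Of the 9 differences, 7 transitions and 2 transversions, so the answer is 2.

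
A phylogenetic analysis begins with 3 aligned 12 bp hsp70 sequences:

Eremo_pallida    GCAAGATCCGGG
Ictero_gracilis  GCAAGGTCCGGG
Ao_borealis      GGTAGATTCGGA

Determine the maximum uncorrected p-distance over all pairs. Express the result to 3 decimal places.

0.417

Pairwise Hamming distances:
  Eremo_pallida vs Ictero_gracilis: 1
  Eremo_pallida vs Ao_borealis: 4
  Ictero_gracilis vs Ao_borealis: 5
The largest is 5 mismatches, between Ictero_gracilis and Ao_borealis; p = 5/12 = 0.417.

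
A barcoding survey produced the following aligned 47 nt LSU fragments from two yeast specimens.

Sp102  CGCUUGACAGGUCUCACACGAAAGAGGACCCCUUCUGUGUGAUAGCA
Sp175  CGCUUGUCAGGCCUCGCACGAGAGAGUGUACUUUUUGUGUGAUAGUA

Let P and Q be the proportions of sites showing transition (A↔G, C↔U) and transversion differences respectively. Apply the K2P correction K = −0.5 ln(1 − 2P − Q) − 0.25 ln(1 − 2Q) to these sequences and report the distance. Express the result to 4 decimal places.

0.2931

Mismatches occur at site 7 (A/U, transversion), site 12 (U/C, transition), site 16 (A/G, transition), site 22 (A/G, transition), site 27 (G/U, transversion), site 28 (A/G, transition), site 29 (C/U, transition), site 30 (C/A, transversion), site 32 (C/U, transition), site 35 (C/U, transition), site 46 (C/U, transition).
Of the 11 differences, 8 transitions and 3 transversions over 47 sites: P = 8/47 = 0.170213, Q = 3/47 = 0.063830.
d = −0.5·ln(0.595744) − 0.25·ln(0.872340) = −0.5·(-0.517944) − 0.25·(-0.136576) = 0.2931.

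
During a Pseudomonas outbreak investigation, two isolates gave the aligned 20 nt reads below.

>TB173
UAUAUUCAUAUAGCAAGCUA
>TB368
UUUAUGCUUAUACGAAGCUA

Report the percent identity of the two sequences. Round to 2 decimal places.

Mismatches occur at site 2 (A→U), site 6 (U→G), site 8 (A→U), site 13 (G→C), site 14 (C→G).
15 of the 20 sites match, so the percent identity is 15/20 × 100 = 75.00%.

75.00%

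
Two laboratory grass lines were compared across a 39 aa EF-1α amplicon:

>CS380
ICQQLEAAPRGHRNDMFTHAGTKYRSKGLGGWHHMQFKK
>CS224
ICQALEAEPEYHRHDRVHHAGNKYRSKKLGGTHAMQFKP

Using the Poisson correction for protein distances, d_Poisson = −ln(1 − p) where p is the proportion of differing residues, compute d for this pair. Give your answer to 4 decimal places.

Mismatches occur at site 4 (Q↔A), site 8 (A↔E), site 10 (R↔E), site 11 (G↔Y), site 14 (N↔H), site 16 (M↔R), site 17 (F↔V), site 18 (T↔H), site 22 (T↔N), site 28 (G↔K), site 32 (W↔T), site 34 (H↔A), site 39 (K↔P).
p = 13/39 = 0.333333.
d = −ln(1 − 0.333333) = −ln(0.666667) = 0.4055.

0.4055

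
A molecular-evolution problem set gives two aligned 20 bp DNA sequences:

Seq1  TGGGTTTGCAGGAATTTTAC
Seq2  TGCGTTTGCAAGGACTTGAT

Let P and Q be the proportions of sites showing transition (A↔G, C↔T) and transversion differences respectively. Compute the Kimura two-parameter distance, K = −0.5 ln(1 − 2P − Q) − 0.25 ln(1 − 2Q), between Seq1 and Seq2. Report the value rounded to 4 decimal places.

Differing sites — 3:G/C (Tv); 11:G/A (Ti); 13:A/G (Ti); 15:T/C (Ti); 18:T/G (Tv); 20:C/T (Ti).
Of the 6 differences, 4 transitions and 2 transversions over 20 sites: P = 4/20 = 0.200000, Q = 2/20 = 0.100000.
d = −0.5·ln(0.500000) − 0.25·ln(0.800000) = −0.5·(-0.693147) − 0.25·(-0.223144) = 0.4024.

0.4024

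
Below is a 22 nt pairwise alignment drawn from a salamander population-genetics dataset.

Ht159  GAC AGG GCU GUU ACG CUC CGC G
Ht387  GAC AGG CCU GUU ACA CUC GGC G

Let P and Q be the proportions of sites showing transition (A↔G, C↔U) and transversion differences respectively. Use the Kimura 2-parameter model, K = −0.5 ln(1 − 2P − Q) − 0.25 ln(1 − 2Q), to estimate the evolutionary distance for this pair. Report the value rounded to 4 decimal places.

0.1505

Mismatches occur at site 7 (G↔C, transversion), site 15 (G↔A, transition), site 19 (C↔G, transversion).
Of the 3 differences, 1 transition and 2 transversions over 22 sites: P = 1/22 = 0.045455, Q = 2/22 = 0.090909.
d = −0.5·ln(0.818181) − 0.25·ln(0.818182) = −0.5·(-0.200672) − 0.25·(-0.200670) = 0.1505.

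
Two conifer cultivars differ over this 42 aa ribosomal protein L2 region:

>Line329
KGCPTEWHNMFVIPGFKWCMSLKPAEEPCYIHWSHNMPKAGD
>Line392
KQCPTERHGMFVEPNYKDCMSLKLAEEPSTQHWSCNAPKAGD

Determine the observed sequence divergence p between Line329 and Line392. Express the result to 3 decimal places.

The sequences differ at positions 2 (G/Q), 7 (W/R), 9 (N/G), 13 (I/E), 15 (G/N), 16 (F/Y), 18 (W/D), 24 (P/L), 29 (C/S), 30 (Y/T), 31 (I/Q), 35 (H/C), 37 (M/A).
There are 13 differences over 42 sites, so p = 13/42 = 0.310.

0.310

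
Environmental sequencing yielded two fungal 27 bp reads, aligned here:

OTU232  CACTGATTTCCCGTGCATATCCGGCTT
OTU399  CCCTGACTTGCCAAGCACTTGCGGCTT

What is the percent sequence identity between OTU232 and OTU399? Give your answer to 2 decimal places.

70.37%

The sequences differ at positions 2 (A/C), 7 (T/C), 10 (C/G), 13 (G/A), 14 (T/A), 18 (T/C), 19 (A/T), 21 (C/G).
19 of the 27 sites match, so the percent identity is 19/27 × 100 = 70.37%.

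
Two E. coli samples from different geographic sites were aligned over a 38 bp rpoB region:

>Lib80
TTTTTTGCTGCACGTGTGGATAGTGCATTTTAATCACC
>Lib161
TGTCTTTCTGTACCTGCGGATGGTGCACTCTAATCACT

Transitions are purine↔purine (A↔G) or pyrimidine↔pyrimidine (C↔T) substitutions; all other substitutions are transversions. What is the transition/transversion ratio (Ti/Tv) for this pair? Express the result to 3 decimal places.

Mismatches occur at site 2 (T↔G, transversion), site 4 (T↔C, transition), site 7 (G↔T, transversion), site 11 (C↔T, transition), site 14 (G↔C, transversion), site 17 (T↔C, transition), site 22 (A↔G, transition), site 28 (T↔C, transition), site 30 (T↔C, transition), site 38 (C↔T, transition).
Of the 10 differences, 7 transitions and 3 transversions, so Ti/Tv = 7/3 = 2.333.

2.333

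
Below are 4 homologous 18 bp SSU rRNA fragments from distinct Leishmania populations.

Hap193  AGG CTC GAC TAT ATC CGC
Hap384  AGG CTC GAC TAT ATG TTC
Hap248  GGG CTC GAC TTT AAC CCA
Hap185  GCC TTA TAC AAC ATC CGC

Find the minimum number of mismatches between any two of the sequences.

Pairwise Hamming distances:
  Hap193 vs Hap384: 3
  Hap193 vs Hap248: 5
  Hap193 vs Hap185: 8
  Hap384 vs Hap248: 7
  Hap384 vs Hap185: 11
  Hap248 vs Hap185: 11
The smallest is 3, between Hap193 and Hap384.

3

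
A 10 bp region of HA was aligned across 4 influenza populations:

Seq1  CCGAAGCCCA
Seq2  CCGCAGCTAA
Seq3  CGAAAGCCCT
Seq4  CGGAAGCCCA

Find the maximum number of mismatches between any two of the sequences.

6

Pairwise Hamming distances:
  Seq1 vs Seq2: 3
  Seq1 vs Seq3: 3
  Seq1 vs Seq4: 1
  Seq2 vs Seq3: 6
  Seq2 vs Seq4: 4
  Seq3 vs Seq4: 2
The largest is 6, between Seq2 and Seq3.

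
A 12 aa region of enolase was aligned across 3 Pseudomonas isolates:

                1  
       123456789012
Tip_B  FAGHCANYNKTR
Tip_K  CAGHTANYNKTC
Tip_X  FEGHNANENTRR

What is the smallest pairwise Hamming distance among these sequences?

Pairwise Hamming distances:
  Tip_B vs Tip_K: 3
  Tip_B vs Tip_X: 5
  Tip_K vs Tip_X: 7
The smallest is 3, between Tip_B and Tip_K.

3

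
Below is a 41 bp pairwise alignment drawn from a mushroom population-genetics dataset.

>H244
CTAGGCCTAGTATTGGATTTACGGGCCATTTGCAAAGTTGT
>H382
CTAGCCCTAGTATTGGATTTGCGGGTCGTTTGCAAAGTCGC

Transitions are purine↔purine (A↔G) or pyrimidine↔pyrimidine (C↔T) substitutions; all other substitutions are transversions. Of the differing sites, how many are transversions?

1

Mismatches occur at site 5 (G/C, transversion), site 21 (A/G, transition), site 26 (C/T, transition), site 28 (A/G, transition), site 39 (T/C, transition), site 41 (T/C, transition).
Of the 6 differences, 5 transitions and 1 transversion, so the answer is 1.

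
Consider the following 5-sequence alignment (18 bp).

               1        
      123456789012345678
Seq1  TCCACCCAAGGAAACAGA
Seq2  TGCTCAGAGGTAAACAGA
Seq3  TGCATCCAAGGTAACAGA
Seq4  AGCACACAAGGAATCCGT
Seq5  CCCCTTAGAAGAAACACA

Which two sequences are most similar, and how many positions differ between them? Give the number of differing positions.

3

Pairwise Hamming distances:
  Seq1 vs Seq2: 6
  Seq1 vs Seq3: 3
  Seq1 vs Seq4: 6
  Seq1 vs Seq5: 8
  Seq2 vs Seq3: 7
  Seq2 vs Seq4: 8
  Seq2 vs Seq5: 11
  Seq3 vs Seq4: 7
  Seq3 vs Seq5: 9
  Seq4 vs Seq5: 12
The smallest is 3, between Seq1 and Seq3.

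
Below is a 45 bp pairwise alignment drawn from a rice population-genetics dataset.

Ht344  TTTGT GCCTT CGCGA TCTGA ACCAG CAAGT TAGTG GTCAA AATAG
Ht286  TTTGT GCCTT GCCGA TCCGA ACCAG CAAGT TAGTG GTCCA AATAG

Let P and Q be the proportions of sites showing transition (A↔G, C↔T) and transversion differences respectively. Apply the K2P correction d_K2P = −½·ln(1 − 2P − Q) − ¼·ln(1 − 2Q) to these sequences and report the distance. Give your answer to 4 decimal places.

0.0947

The sequences differ at positions 11 (C/G, transversion), 12 (G/C, transversion), 18 (T/C, transition), 39 (A/C, transversion).
Of the 4 differences, 1 transition and 3 transversions over 45 sites: P = 1/45 = 0.022222, Q = 3/45 = 0.066667.
d = −0.5·ln(0.888889) − 0.25·ln(0.866666) = −0.5·(-0.117783) − 0.25·(-0.143102) = 0.0947.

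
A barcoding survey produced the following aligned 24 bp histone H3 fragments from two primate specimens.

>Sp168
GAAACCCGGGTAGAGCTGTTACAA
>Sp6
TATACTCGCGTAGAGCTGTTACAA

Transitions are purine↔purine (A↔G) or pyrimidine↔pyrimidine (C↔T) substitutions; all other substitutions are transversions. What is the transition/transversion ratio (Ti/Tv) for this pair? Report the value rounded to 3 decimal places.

0.333

Differing sites — 1:G/T (Tv); 3:A/T (Tv); 6:C/T (Ti); 9:G/C (Tv).
Of the 4 differences, 1 transition and 3 transversions, so Ti/Tv = 1/3 = 0.333.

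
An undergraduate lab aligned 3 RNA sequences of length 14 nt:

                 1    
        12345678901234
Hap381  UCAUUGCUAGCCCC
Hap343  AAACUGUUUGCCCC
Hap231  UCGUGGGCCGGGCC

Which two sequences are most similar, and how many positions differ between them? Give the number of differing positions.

5

Pairwise Hamming distances:
  Hap381 vs Hap343: 5
  Hap381 vs Hap231: 7
  Hap343 vs Hap231: 10
The smallest is 5, between Hap381 and Hap343.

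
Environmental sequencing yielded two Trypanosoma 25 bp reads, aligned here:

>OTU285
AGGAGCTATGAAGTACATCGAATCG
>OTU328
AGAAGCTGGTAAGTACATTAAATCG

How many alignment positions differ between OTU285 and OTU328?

Mismatches occur at site 3 (G→A), site 8 (A→G), site 9 (T→G), site 10 (G→T), site 19 (C→T), site 20 (G→A).
That gives 6 mismatches out of 25 aligned sites, so the Hamming distance is 6.

6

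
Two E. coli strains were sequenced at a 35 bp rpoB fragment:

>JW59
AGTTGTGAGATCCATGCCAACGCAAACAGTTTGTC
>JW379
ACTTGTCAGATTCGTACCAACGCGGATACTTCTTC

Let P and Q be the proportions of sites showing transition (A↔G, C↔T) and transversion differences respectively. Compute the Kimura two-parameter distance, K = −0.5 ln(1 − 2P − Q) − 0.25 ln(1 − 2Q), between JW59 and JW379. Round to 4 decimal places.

0.4259

Differing sites — 2:G/C (Tv); 7:G/C (Tv); 12:C/T (Ti); 14:A/G (Ti); 16:G/A (Ti); 24:A/G (Ti); 25:A/G (Ti); 27:C/T (Ti); 29:G/C (Tv); 32:T/C (Ti); 33:G/T (Tv).
Of the 11 differences, 7 transitions and 4 transversions over 35 sites: P = 7/35 = 0.200000, Q = 4/35 = 0.114286.
d = −0.5·ln(0.485714) − 0.25·ln(0.771428) = −0.5·(-0.722135) − 0.25·(-0.259512) = 0.4259.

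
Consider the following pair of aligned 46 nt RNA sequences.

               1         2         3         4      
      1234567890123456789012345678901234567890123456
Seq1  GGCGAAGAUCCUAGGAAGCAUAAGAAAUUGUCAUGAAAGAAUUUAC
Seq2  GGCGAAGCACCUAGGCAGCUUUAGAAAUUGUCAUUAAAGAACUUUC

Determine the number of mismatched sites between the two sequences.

8

Mismatches occur at site 8 (A→C), site 9 (U→A), site 16 (A→C), site 20 (A→U), site 22 (A→U), site 35 (G→U), site 42 (U→C), site 45 (A→U).
That gives 8 mismatches out of 46 aligned sites, so the Hamming distance is 8.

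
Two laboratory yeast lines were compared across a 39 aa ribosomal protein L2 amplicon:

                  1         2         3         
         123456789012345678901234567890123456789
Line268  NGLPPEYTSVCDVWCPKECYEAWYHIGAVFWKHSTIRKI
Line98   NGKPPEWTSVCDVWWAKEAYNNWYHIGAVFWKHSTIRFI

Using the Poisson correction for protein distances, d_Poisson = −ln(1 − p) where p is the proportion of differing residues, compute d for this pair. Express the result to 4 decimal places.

The sequences differ at positions 3 (L/K), 7 (Y/W), 15 (C/W), 16 (P/A), 19 (C/A), 21 (E/N), 22 (A/N), 38 (K/F).
p = 8/39 = 0.205128.
d = −ln(1 − 0.205128) = −ln(0.794872) = 0.2296.

0.2296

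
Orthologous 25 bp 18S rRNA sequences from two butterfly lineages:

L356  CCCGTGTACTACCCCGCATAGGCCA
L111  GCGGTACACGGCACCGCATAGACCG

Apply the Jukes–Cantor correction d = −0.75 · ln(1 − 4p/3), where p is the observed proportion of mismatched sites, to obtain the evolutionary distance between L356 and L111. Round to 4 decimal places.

Differing sites — 1:C/G; 3:C/G; 6:G/A; 7:T/C; 10:T/G; 11:A/G; 13:C/A; 22:G/A; 25:A/G.
p = 9/25 = 0.360000.
d = −0.75 · ln(1 − (4/3)·0.360000) = −0.75 · ln(0.520000) = −0.75 · (-0.653926) = 0.4904.

0.4904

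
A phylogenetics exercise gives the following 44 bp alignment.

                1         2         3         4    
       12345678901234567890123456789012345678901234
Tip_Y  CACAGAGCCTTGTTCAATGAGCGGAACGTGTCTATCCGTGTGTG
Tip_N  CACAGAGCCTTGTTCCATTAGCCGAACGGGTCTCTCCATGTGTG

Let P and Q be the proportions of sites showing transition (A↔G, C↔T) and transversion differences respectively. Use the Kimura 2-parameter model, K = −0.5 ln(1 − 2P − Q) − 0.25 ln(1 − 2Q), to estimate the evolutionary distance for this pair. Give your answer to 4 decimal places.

Differing sites — 16:A/C (Tv); 19:G/T (Tv); 23:G/C (Tv); 29:T/G (Tv); 34:A/C (Tv); 38:G/A (Ti).
Of the 6 differences, 1 transition and 5 transversions over 44 sites: P = 1/44 = 0.022727, Q = 5/44 = 0.113636.
d = −0.5·ln(0.840910) − 0.25·ln(0.772728) = −0.5·(-0.173271) − 0.25·(-0.257828) = 0.1511.

0.1511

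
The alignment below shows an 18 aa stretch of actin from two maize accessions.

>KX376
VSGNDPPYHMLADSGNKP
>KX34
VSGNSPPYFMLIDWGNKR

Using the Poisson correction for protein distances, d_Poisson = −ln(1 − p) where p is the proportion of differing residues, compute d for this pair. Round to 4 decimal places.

0.3254

Differing sites — 5:D/S; 9:H/F; 12:A/I; 14:S/W; 18:P/R.
p = 5/18 = 0.277778.
d = −ln(1 − 0.277778) = −ln(0.722222) = 0.3254.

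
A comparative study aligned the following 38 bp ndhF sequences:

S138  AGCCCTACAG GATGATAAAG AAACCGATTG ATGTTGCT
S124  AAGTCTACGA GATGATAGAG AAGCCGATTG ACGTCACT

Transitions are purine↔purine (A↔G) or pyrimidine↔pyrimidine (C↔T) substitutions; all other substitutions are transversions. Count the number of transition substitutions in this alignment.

Differing sites — 2:G/A (Ti); 3:C/G (Tv); 4:C/T (Ti); 9:A/G (Ti); 10:G/A (Ti); 18:A/G (Ti); 23:A/G (Ti); 32:T/C (Ti); 35:T/C (Ti); 36:G/A (Ti).
Of the 10 differences, 9 transitions and 1 transversion, so the answer is 9.

9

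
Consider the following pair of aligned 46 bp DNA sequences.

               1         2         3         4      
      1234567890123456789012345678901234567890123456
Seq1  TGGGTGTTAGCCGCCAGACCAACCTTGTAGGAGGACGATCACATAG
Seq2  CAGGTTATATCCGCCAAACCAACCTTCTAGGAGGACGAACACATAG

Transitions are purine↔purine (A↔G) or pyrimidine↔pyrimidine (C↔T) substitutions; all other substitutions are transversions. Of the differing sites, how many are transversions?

The sequences differ at positions 1 (T/C, transition), 2 (G/A, transition), 6 (G/T, transversion), 7 (T/A, transversion), 10 (G/T, transversion), 17 (G/A, transition), 27 (G/C, transversion), 39 (T/A, transversion).
Of the 8 differences, 3 transitions and 5 transversions, so the answer is 5.

5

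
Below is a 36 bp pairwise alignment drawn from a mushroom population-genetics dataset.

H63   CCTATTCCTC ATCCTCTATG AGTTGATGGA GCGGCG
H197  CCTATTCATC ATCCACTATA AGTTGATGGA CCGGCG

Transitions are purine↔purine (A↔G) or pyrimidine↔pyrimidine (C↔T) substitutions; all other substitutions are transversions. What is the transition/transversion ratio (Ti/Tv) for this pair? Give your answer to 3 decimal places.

The sequences differ at positions 8 (C/A, transversion), 15 (T/A, transversion), 20 (G/A, transition), 31 (G/C, transversion).
Of the 4 differences, 1 transition and 3 transversions, so Ti/Tv = 1/3 = 0.333.

0.333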